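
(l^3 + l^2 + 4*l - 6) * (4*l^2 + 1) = 4*l^5 + 4*l^4 + 17*l^3 - 23*l^2 + 4*l - 6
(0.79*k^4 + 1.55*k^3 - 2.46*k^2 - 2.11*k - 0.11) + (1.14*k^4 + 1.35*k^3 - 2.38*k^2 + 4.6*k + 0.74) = 1.93*k^4 + 2.9*k^3 - 4.84*k^2 + 2.49*k + 0.63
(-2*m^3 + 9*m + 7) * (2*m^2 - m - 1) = -4*m^5 + 2*m^4 + 20*m^3 + 5*m^2 - 16*m - 7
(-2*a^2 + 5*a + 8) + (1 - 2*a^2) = -4*a^2 + 5*a + 9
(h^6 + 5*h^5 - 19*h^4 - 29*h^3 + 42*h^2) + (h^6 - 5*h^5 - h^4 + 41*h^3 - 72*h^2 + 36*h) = 2*h^6 - 20*h^4 + 12*h^3 - 30*h^2 + 36*h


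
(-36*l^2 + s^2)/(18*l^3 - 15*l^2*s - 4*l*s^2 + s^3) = (6*l + s)/(-3*l^2 + 2*l*s + s^2)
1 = 1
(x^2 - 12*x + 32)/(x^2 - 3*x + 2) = (x^2 - 12*x + 32)/(x^2 - 3*x + 2)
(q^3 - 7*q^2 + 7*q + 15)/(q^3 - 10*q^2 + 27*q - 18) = (q^2 - 4*q - 5)/(q^2 - 7*q + 6)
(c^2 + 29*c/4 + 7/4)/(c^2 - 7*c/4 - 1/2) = (c + 7)/(c - 2)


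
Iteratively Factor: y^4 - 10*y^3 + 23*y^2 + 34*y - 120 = (y - 5)*(y^3 - 5*y^2 - 2*y + 24) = (y - 5)*(y - 3)*(y^2 - 2*y - 8) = (y - 5)*(y - 4)*(y - 3)*(y + 2)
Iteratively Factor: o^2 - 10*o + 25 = (o - 5)*(o - 5)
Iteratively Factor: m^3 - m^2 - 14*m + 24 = (m + 4)*(m^2 - 5*m + 6) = (m - 3)*(m + 4)*(m - 2)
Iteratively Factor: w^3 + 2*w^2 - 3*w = (w)*(w^2 + 2*w - 3) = w*(w + 3)*(w - 1)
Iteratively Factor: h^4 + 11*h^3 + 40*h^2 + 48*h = (h + 4)*(h^3 + 7*h^2 + 12*h) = (h + 4)^2*(h^2 + 3*h) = h*(h + 4)^2*(h + 3)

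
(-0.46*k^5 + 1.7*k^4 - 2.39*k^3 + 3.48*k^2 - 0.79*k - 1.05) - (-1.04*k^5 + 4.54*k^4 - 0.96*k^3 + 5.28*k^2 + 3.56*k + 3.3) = 0.58*k^5 - 2.84*k^4 - 1.43*k^3 - 1.8*k^2 - 4.35*k - 4.35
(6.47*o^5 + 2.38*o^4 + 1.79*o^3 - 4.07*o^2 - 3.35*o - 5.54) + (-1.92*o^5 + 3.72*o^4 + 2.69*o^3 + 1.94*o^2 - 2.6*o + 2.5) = 4.55*o^5 + 6.1*o^4 + 4.48*o^3 - 2.13*o^2 - 5.95*o - 3.04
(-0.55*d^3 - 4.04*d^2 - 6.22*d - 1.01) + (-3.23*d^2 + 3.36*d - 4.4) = -0.55*d^3 - 7.27*d^2 - 2.86*d - 5.41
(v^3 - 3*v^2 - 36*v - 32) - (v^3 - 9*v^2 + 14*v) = 6*v^2 - 50*v - 32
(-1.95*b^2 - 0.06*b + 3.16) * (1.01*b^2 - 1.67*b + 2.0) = -1.9695*b^4 + 3.1959*b^3 - 0.6082*b^2 - 5.3972*b + 6.32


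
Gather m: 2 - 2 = 0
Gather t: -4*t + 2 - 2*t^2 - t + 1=-2*t^2 - 5*t + 3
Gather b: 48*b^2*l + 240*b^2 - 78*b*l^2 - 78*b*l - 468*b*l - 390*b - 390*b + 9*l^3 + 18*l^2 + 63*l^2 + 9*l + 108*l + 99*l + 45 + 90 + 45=b^2*(48*l + 240) + b*(-78*l^2 - 546*l - 780) + 9*l^3 + 81*l^2 + 216*l + 180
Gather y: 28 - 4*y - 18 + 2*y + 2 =12 - 2*y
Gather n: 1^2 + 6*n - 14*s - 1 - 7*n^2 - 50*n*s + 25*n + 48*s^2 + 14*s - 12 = -7*n^2 + n*(31 - 50*s) + 48*s^2 - 12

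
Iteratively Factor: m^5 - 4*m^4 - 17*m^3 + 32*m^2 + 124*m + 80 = (m - 5)*(m^4 + m^3 - 12*m^2 - 28*m - 16) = (m - 5)*(m + 1)*(m^3 - 12*m - 16) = (m - 5)*(m - 4)*(m + 1)*(m^2 + 4*m + 4) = (m - 5)*(m - 4)*(m + 1)*(m + 2)*(m + 2)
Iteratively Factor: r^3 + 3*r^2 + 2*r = (r)*(r^2 + 3*r + 2) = r*(r + 2)*(r + 1)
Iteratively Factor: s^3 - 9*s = (s)*(s^2 - 9) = s*(s - 3)*(s + 3)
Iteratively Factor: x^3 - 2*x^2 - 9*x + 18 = (x + 3)*(x^2 - 5*x + 6) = (x - 3)*(x + 3)*(x - 2)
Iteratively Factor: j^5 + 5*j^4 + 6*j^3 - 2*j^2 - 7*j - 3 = (j + 1)*(j^4 + 4*j^3 + 2*j^2 - 4*j - 3) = (j - 1)*(j + 1)*(j^3 + 5*j^2 + 7*j + 3) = (j - 1)*(j + 1)*(j + 3)*(j^2 + 2*j + 1) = (j - 1)*(j + 1)^2*(j + 3)*(j + 1)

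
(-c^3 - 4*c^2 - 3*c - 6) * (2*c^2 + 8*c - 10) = -2*c^5 - 16*c^4 - 28*c^3 + 4*c^2 - 18*c + 60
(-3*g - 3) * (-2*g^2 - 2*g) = 6*g^3 + 12*g^2 + 6*g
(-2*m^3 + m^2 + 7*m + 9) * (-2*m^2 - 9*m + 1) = 4*m^5 + 16*m^4 - 25*m^3 - 80*m^2 - 74*m + 9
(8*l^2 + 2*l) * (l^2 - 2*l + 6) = 8*l^4 - 14*l^3 + 44*l^2 + 12*l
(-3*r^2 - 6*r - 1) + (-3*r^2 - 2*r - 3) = -6*r^2 - 8*r - 4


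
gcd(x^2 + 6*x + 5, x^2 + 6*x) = 1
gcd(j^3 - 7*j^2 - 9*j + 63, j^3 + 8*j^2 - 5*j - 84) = j - 3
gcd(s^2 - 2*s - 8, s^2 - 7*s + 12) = s - 4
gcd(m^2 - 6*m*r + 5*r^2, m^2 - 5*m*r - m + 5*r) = -m + 5*r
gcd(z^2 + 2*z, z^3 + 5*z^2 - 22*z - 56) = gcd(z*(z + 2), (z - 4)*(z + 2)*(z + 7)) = z + 2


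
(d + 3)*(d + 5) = d^2 + 8*d + 15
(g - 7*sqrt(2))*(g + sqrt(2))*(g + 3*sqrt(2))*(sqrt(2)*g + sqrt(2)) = sqrt(2)*g^4 - 6*g^3 + sqrt(2)*g^3 - 50*sqrt(2)*g^2 - 6*g^2 - 84*g - 50*sqrt(2)*g - 84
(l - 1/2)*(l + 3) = l^2 + 5*l/2 - 3/2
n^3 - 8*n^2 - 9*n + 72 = (n - 8)*(n - 3)*(n + 3)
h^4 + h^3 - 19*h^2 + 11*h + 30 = (h - 3)*(h - 2)*(h + 1)*(h + 5)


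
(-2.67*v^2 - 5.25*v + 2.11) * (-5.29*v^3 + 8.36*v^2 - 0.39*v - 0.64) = 14.1243*v^5 + 5.4513*v^4 - 54.0106*v^3 + 21.3959*v^2 + 2.5371*v - 1.3504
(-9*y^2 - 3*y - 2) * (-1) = 9*y^2 + 3*y + 2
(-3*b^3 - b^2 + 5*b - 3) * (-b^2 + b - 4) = 3*b^5 - 2*b^4 + 6*b^3 + 12*b^2 - 23*b + 12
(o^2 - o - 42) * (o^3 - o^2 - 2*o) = o^5 - 2*o^4 - 43*o^3 + 44*o^2 + 84*o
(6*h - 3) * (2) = 12*h - 6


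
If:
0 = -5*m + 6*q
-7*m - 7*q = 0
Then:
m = 0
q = 0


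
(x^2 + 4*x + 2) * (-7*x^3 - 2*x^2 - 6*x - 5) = -7*x^5 - 30*x^4 - 28*x^3 - 33*x^2 - 32*x - 10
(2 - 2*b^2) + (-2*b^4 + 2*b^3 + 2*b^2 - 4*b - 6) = -2*b^4 + 2*b^3 - 4*b - 4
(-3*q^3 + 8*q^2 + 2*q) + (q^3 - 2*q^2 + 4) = -2*q^3 + 6*q^2 + 2*q + 4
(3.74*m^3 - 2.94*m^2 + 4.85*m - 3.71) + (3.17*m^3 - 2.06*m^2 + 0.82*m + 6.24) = 6.91*m^3 - 5.0*m^2 + 5.67*m + 2.53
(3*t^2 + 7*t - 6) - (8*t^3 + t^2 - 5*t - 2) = -8*t^3 + 2*t^2 + 12*t - 4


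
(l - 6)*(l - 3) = l^2 - 9*l + 18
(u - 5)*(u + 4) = u^2 - u - 20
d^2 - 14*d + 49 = (d - 7)^2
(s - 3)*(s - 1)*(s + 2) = s^3 - 2*s^2 - 5*s + 6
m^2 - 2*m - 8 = (m - 4)*(m + 2)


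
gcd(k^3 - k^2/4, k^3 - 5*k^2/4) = k^2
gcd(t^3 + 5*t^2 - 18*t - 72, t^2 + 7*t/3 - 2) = t + 3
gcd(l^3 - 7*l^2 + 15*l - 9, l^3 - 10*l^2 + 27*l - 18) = l^2 - 4*l + 3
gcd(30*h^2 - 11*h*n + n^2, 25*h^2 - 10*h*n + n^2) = 5*h - n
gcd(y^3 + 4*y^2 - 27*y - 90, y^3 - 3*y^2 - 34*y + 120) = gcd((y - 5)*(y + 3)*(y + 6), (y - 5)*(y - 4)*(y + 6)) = y^2 + y - 30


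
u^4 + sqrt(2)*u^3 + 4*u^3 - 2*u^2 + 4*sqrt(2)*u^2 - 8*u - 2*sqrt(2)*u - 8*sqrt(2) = (u + 4)*(u - sqrt(2))*(u + sqrt(2))^2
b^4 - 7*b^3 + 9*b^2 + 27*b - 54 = (b - 3)^3*(b + 2)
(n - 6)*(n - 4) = n^2 - 10*n + 24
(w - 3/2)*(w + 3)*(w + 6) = w^3 + 15*w^2/2 + 9*w/2 - 27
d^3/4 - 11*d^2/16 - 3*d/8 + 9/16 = (d/4 + 1/4)*(d - 3)*(d - 3/4)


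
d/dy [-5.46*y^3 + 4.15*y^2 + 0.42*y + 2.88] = -16.38*y^2 + 8.3*y + 0.42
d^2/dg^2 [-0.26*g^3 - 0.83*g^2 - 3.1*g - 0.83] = -1.56*g - 1.66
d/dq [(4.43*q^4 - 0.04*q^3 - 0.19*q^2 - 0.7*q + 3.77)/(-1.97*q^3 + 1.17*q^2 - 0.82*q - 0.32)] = (-8.7271*q^6 + 10.3662*q^5 - 11.3189*q^4 - 8.3628*q^3 + 23.2939*q^2 - 8.7002*q + 3.3154)/(3.8809*q^6 - 4.6098*q^5 + 4.5997*q^4 - 0.658*q^3 - 0.0764000000000001*q^2 + 0.5248*q + 0.1024)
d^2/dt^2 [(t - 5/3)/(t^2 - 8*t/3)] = 2*(27*t^3 - 135*t^2 + 360*t - 320)/(t^3*(27*t^3 - 216*t^2 + 576*t - 512))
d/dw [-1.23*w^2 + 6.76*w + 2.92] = 6.76 - 2.46*w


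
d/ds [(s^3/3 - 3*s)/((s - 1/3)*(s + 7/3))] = 9*(3*s^4 + 12*s^3 + 20*s^2 + 21)/(81*s^4 + 324*s^3 + 198*s^2 - 252*s + 49)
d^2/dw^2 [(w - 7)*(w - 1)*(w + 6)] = 6*w - 4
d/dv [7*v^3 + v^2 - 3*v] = 21*v^2 + 2*v - 3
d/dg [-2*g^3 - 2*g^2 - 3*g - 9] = -6*g^2 - 4*g - 3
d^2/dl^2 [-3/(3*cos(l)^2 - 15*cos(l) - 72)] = (-4*sin(l)^4 + 123*sin(l)^2 + 405*cos(l)/4 + 15*cos(3*l)/4 - 21)/(sin(l)^2 + 5*cos(l) + 23)^3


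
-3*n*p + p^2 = p*(-3*n + p)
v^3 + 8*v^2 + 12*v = v*(v + 2)*(v + 6)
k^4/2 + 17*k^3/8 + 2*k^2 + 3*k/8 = k*(k/2 + 1/2)*(k + 1/4)*(k + 3)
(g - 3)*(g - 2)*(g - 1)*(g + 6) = g^4 - 25*g^2 + 60*g - 36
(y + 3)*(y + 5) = y^2 + 8*y + 15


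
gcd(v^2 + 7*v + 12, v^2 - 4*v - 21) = v + 3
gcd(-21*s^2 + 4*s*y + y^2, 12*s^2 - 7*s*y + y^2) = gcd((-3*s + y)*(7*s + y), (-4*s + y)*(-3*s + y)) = -3*s + y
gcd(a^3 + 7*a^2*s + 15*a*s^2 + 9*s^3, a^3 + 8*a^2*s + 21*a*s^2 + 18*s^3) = a^2 + 6*a*s + 9*s^2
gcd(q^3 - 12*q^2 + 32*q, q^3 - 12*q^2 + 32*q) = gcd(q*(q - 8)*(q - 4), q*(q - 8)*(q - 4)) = q^3 - 12*q^2 + 32*q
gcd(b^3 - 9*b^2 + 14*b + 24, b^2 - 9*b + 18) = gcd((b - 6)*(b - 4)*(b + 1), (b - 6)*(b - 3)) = b - 6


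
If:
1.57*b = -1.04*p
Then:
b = -0.662420382165605*p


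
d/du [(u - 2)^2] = 2*u - 4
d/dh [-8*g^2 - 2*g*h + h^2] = -2*g + 2*h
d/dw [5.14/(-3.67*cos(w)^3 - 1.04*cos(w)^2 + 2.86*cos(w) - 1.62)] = (-56.5914*cos(w)^2 - 10.6912*cos(w) + 14.7004)*sin(w)/(3.67*cos(w)^3 + 1.04*cos(w)^2 - 2.86*cos(w) + 1.62)^2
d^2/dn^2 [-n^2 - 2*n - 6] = -2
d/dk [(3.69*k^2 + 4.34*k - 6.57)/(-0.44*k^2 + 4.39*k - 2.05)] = (18.1087*k^2 - 20.9106*k + 19.9453)/(0.1936*k^4 - 3.8632*k^3 + 21.0761*k^2 - 17.999*k + 4.2025)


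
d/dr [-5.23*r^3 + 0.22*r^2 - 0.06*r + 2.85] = -15.69*r^2 + 0.44*r - 0.06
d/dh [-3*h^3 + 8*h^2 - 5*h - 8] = -9*h^2 + 16*h - 5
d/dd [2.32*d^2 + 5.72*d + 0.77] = 4.64*d + 5.72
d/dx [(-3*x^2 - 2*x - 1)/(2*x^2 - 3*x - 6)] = (13*x^2 + 40*x + 9)/(4*x^4 - 12*x^3 - 15*x^2 + 36*x + 36)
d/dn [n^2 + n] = 2*n + 1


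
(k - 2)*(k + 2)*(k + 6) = k^3 + 6*k^2 - 4*k - 24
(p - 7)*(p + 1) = p^2 - 6*p - 7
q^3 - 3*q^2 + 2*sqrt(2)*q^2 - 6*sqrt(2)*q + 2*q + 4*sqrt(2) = (q - 2)*(q - 1)*(q + 2*sqrt(2))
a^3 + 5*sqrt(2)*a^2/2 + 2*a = a*(a + sqrt(2)/2)*(a + 2*sqrt(2))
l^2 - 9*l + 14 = (l - 7)*(l - 2)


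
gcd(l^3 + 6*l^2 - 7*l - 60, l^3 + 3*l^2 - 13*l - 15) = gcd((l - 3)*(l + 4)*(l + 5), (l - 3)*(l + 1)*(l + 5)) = l^2 + 2*l - 15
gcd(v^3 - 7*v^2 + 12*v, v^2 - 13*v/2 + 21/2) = v - 3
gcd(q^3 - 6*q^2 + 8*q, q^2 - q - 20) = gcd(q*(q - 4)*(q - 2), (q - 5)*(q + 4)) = 1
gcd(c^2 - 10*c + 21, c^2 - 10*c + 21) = c^2 - 10*c + 21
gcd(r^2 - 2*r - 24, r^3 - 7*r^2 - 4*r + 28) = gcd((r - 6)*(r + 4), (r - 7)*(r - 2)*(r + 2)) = 1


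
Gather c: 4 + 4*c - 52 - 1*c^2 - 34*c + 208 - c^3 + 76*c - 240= -c^3 - c^2 + 46*c - 80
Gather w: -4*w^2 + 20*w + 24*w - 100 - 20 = -4*w^2 + 44*w - 120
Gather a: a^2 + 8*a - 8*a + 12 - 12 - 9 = a^2 - 9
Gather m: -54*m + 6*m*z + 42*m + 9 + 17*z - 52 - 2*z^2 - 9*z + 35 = m*(6*z - 12) - 2*z^2 + 8*z - 8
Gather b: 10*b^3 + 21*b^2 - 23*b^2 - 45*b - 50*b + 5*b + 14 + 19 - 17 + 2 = 10*b^3 - 2*b^2 - 90*b + 18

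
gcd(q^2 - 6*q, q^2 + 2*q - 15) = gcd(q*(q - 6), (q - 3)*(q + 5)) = 1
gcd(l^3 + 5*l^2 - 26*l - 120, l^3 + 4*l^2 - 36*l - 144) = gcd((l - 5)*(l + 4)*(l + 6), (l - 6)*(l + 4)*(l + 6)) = l^2 + 10*l + 24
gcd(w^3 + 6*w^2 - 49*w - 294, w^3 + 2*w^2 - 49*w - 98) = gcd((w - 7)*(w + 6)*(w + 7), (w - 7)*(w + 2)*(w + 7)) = w^2 - 49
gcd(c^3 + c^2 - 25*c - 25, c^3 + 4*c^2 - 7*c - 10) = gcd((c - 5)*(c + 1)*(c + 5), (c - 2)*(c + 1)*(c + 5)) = c^2 + 6*c + 5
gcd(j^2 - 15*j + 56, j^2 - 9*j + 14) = j - 7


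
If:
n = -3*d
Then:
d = -n/3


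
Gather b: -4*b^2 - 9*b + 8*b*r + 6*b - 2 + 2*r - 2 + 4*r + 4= -4*b^2 + b*(8*r - 3) + 6*r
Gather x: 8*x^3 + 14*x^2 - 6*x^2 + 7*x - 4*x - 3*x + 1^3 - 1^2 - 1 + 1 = 8*x^3 + 8*x^2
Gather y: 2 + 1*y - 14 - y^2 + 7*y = -y^2 + 8*y - 12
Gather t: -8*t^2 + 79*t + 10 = -8*t^2 + 79*t + 10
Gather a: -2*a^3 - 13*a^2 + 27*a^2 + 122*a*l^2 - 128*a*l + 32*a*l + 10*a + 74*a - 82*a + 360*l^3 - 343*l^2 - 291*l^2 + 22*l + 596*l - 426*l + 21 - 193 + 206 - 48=-2*a^3 + 14*a^2 + a*(122*l^2 - 96*l + 2) + 360*l^3 - 634*l^2 + 192*l - 14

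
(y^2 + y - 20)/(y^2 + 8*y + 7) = (y^2 + y - 20)/(y^2 + 8*y + 7)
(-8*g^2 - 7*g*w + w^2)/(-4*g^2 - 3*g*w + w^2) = (-8*g + w)/(-4*g + w)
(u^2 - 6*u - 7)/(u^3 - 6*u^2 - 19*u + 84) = (u + 1)/(u^2 + u - 12)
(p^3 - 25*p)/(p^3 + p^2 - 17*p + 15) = p*(p - 5)/(p^2 - 4*p + 3)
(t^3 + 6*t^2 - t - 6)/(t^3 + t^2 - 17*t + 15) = (t^2 + 7*t + 6)/(t^2 + 2*t - 15)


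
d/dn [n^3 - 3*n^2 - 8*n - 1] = 3*n^2 - 6*n - 8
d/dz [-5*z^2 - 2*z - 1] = -10*z - 2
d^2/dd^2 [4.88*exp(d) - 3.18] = 4.88*exp(d)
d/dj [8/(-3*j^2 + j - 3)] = 8*(6*j - 1)/(3*j^2 - j + 3)^2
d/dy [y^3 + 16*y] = 3*y^2 + 16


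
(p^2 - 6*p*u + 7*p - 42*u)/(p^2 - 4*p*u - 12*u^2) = (p + 7)/(p + 2*u)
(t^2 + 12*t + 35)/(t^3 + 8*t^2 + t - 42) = (t + 5)/(t^2 + t - 6)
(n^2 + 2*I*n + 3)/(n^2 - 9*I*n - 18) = (n^2 + 2*I*n + 3)/(n^2 - 9*I*n - 18)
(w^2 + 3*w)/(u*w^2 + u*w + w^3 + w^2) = (w + 3)/(u*w + u + w^2 + w)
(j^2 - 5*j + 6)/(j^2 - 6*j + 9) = (j - 2)/(j - 3)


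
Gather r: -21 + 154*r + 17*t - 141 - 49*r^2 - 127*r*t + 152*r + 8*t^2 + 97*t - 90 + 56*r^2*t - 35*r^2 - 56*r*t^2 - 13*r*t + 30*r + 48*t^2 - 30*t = r^2*(56*t - 84) + r*(-56*t^2 - 140*t + 336) + 56*t^2 + 84*t - 252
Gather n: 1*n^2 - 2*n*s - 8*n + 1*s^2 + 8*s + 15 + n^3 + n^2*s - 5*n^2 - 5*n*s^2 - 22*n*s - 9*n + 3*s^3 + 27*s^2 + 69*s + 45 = n^3 + n^2*(s - 4) + n*(-5*s^2 - 24*s - 17) + 3*s^3 + 28*s^2 + 77*s + 60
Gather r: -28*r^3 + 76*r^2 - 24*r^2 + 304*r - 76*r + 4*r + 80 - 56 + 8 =-28*r^3 + 52*r^2 + 232*r + 32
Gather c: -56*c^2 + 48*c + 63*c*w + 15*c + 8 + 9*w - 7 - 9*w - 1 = -56*c^2 + c*(63*w + 63)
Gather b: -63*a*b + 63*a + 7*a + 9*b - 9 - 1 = 70*a + b*(9 - 63*a) - 10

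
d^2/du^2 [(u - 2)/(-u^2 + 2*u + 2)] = 2*(4*(u - 2)*(u - 1)^2 + (3*u - 4)*(-u^2 + 2*u + 2))/(-u^2 + 2*u + 2)^3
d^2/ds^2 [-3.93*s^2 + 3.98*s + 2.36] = -7.86000000000000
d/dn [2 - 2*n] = -2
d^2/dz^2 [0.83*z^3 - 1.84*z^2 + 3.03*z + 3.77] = 4.98*z - 3.68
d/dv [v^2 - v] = 2*v - 1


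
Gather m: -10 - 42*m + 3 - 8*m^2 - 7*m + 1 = -8*m^2 - 49*m - 6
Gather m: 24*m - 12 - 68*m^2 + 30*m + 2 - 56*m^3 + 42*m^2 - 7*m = -56*m^3 - 26*m^2 + 47*m - 10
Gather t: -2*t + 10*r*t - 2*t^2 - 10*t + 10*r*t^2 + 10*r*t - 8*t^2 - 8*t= t^2*(10*r - 10) + t*(20*r - 20)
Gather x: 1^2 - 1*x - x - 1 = -2*x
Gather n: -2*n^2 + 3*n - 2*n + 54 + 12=-2*n^2 + n + 66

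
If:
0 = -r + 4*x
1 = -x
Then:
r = -4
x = -1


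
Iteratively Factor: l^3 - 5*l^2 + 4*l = (l - 1)*(l^2 - 4*l) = (l - 4)*(l - 1)*(l)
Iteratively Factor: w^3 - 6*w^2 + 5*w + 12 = (w + 1)*(w^2 - 7*w + 12) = (w - 3)*(w + 1)*(w - 4)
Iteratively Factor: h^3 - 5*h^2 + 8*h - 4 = (h - 2)*(h^2 - 3*h + 2) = (h - 2)*(h - 1)*(h - 2)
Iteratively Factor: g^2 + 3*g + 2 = (g + 2)*(g + 1)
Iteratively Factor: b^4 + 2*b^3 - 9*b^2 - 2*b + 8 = (b - 2)*(b^3 + 4*b^2 - b - 4) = (b - 2)*(b + 4)*(b^2 - 1) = (b - 2)*(b - 1)*(b + 4)*(b + 1)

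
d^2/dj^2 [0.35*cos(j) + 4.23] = -0.35*cos(j)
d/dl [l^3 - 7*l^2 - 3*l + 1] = 3*l^2 - 14*l - 3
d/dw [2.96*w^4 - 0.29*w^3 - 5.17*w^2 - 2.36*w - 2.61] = 11.84*w^3 - 0.87*w^2 - 10.34*w - 2.36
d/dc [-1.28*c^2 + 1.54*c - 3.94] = 1.54 - 2.56*c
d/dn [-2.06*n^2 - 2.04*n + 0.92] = -4.12*n - 2.04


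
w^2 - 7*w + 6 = (w - 6)*(w - 1)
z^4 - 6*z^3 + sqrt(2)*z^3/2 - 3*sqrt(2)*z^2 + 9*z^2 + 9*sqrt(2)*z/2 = z*(z - 3)^2*(z + sqrt(2)/2)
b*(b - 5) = b^2 - 5*b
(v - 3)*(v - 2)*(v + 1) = v^3 - 4*v^2 + v + 6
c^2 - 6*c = c*(c - 6)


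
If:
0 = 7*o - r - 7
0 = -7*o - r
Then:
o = 1/2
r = -7/2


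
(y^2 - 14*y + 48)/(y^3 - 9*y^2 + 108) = (y - 8)/(y^2 - 3*y - 18)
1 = 1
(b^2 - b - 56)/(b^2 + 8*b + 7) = (b - 8)/(b + 1)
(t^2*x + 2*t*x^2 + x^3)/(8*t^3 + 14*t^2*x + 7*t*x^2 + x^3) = x*(t + x)/(8*t^2 + 6*t*x + x^2)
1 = 1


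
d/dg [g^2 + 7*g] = 2*g + 7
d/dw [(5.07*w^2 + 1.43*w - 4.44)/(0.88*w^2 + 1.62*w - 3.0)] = (6.955*w^2 - 22.6056*w + 2.9028)/(0.7744*w^4 + 2.8512*w^3 - 2.6556*w^2 - 9.72*w + 9.0)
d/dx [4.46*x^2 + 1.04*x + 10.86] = 8.92*x + 1.04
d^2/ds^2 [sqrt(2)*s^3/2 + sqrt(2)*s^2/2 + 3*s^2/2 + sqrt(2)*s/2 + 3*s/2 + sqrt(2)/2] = 3*sqrt(2)*s + sqrt(2) + 3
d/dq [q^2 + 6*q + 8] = 2*q + 6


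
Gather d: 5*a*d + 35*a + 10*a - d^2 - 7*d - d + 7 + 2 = 45*a - d^2 + d*(5*a - 8) + 9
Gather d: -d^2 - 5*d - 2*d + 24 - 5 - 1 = -d^2 - 7*d + 18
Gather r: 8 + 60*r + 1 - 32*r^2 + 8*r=-32*r^2 + 68*r + 9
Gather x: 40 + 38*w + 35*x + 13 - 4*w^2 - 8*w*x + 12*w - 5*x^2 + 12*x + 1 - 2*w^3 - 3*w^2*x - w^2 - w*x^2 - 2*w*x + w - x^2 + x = -2*w^3 - 5*w^2 + 51*w + x^2*(-w - 6) + x*(-3*w^2 - 10*w + 48) + 54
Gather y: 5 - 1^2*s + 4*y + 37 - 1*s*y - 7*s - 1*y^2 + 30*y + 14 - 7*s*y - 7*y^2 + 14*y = -8*s - 8*y^2 + y*(48 - 8*s) + 56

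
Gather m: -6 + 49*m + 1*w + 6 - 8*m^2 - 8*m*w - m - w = -8*m^2 + m*(48 - 8*w)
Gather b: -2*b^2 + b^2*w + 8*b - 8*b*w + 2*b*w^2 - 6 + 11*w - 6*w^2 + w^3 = b^2*(w - 2) + b*(2*w^2 - 8*w + 8) + w^3 - 6*w^2 + 11*w - 6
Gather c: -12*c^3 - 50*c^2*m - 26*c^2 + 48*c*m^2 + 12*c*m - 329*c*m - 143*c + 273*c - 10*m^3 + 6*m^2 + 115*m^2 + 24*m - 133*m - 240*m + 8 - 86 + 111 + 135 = -12*c^3 + c^2*(-50*m - 26) + c*(48*m^2 - 317*m + 130) - 10*m^3 + 121*m^2 - 349*m + 168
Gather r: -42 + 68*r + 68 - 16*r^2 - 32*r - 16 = -16*r^2 + 36*r + 10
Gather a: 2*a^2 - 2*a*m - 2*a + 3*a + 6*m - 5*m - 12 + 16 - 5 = 2*a^2 + a*(1 - 2*m) + m - 1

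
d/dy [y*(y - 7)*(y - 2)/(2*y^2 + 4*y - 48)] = (y^4 + 4*y^3 - 104*y^2 + 432*y - 336)/(2*(y^4 + 4*y^3 - 44*y^2 - 96*y + 576))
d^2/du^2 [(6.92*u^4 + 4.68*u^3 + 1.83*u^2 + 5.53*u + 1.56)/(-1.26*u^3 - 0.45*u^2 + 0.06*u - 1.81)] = (2.8421709430404e-14*u^8 - 4.35239999999999*u^6 + 41.0121360000001*u^5 + 44.747964*u^4 + 60.716262*u^3 - 109.901814*u^2 - 43.368642*u - 10.661634)/(2.000376*u^9 + 2.14326*u^8 + 0.479682*u^7 + 8.507673*u^6 + 6.134778*u^5 + 0.283419*u^4 + 12.090222*u^3 + 4.442283*u^2 - 0.589698*u + 5.929741)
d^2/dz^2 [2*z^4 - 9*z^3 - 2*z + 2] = 6*z*(4*z - 9)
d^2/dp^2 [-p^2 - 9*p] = -2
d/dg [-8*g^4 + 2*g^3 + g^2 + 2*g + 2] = -32*g^3 + 6*g^2 + 2*g + 2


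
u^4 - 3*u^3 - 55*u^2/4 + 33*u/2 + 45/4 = (u - 5)*(u - 3/2)*(u + 1/2)*(u + 3)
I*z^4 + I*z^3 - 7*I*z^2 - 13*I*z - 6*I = (z - 3)*(z + 1)*(z + 2)*(I*z + I)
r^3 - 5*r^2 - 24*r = r*(r - 8)*(r + 3)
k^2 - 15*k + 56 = (k - 8)*(k - 7)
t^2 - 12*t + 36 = (t - 6)^2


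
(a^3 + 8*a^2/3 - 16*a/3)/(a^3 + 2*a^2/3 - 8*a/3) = (a + 4)/(a + 2)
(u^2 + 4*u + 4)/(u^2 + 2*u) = (u + 2)/u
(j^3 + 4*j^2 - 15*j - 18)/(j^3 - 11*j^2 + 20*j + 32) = (j^2 + 3*j - 18)/(j^2 - 12*j + 32)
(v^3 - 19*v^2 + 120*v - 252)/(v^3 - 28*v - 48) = (v^2 - 13*v + 42)/(v^2 + 6*v + 8)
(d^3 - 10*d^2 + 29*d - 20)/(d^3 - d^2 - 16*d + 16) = (d - 5)/(d + 4)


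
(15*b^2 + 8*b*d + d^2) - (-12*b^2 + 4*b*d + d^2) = 27*b^2 + 4*b*d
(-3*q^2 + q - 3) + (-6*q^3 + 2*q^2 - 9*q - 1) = -6*q^3 - q^2 - 8*q - 4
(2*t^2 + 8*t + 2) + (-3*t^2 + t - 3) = -t^2 + 9*t - 1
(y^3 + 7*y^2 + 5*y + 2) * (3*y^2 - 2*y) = 3*y^5 + 19*y^4 + y^3 - 4*y^2 - 4*y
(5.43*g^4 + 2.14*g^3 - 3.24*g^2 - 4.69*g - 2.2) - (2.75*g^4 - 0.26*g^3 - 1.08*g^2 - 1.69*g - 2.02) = 2.68*g^4 + 2.4*g^3 - 2.16*g^2 - 3.0*g - 0.18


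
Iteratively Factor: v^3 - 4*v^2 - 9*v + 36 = (v + 3)*(v^2 - 7*v + 12) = (v - 4)*(v + 3)*(v - 3)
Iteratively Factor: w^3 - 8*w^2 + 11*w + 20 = (w - 4)*(w^2 - 4*w - 5) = (w - 4)*(w + 1)*(w - 5)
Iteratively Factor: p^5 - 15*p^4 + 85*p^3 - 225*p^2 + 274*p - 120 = (p - 1)*(p^4 - 14*p^3 + 71*p^2 - 154*p + 120) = (p - 3)*(p - 1)*(p^3 - 11*p^2 + 38*p - 40) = (p - 3)*(p - 2)*(p - 1)*(p^2 - 9*p + 20) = (p - 5)*(p - 3)*(p - 2)*(p - 1)*(p - 4)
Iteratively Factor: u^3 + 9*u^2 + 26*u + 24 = (u + 2)*(u^2 + 7*u + 12) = (u + 2)*(u + 4)*(u + 3)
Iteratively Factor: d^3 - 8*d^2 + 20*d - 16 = (d - 4)*(d^2 - 4*d + 4) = (d - 4)*(d - 2)*(d - 2)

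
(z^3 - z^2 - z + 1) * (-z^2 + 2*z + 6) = -z^5 + 3*z^4 + 5*z^3 - 9*z^2 - 4*z + 6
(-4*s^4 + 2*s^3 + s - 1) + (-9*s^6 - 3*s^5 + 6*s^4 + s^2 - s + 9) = -9*s^6 - 3*s^5 + 2*s^4 + 2*s^3 + s^2 + 8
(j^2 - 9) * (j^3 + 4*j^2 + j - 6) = j^5 + 4*j^4 - 8*j^3 - 42*j^2 - 9*j + 54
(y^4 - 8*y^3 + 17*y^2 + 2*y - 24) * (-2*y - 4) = -2*y^5 + 12*y^4 - 2*y^3 - 72*y^2 + 40*y + 96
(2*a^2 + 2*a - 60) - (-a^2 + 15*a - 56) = 3*a^2 - 13*a - 4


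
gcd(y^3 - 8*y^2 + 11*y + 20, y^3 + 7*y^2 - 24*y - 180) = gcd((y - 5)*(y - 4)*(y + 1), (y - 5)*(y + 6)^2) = y - 5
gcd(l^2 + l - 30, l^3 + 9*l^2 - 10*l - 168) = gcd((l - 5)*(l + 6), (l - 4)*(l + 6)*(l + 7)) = l + 6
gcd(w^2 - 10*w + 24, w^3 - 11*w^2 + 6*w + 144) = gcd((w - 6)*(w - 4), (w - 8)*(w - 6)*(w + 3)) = w - 6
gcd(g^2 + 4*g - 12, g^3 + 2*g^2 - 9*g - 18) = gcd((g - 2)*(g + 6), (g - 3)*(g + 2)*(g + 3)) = 1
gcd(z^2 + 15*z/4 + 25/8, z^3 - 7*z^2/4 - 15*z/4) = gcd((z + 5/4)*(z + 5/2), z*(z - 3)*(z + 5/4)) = z + 5/4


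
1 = 1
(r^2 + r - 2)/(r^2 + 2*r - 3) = (r + 2)/(r + 3)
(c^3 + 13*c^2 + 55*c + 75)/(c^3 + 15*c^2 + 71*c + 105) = (c + 5)/(c + 7)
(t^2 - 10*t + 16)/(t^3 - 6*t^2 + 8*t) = (t - 8)/(t*(t - 4))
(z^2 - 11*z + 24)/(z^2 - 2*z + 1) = (z^2 - 11*z + 24)/(z^2 - 2*z + 1)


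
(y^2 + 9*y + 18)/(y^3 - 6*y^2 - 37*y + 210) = (y + 3)/(y^2 - 12*y + 35)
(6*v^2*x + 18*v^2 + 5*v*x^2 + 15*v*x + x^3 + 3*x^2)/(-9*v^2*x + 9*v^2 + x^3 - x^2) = (2*v*x + 6*v + x^2 + 3*x)/(-3*v*x + 3*v + x^2 - x)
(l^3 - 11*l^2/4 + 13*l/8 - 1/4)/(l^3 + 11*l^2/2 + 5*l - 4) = (4*l^2 - 9*l + 2)/(4*(l^2 + 6*l + 8))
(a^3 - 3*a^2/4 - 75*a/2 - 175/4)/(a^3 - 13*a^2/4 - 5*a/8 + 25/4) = 2*(a^2 - 2*a - 35)/(2*a^2 - 9*a + 10)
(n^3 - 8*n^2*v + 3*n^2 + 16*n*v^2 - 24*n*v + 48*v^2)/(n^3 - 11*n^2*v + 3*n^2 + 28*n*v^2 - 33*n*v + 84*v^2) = (-n + 4*v)/(-n + 7*v)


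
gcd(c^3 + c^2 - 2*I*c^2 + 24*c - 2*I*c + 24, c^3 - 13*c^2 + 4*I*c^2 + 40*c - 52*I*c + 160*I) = c + 4*I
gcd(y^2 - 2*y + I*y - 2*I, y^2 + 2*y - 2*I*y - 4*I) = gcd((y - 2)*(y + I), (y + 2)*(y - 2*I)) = 1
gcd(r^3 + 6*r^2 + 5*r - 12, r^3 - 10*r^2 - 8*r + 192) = r + 4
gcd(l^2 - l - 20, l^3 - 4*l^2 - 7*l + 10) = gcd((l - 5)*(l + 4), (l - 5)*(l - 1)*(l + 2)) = l - 5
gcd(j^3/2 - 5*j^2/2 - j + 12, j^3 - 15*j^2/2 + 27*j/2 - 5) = 1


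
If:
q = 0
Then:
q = 0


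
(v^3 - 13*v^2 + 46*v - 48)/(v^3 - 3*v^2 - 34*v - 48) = (v^2 - 5*v + 6)/(v^2 + 5*v + 6)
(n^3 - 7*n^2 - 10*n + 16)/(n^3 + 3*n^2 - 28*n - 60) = (n^2 - 9*n + 8)/(n^2 + n - 30)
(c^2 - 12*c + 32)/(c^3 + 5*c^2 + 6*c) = (c^2 - 12*c + 32)/(c*(c^2 + 5*c + 6))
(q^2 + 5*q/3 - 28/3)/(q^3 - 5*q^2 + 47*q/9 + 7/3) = 3*(q + 4)/(3*q^2 - 8*q - 3)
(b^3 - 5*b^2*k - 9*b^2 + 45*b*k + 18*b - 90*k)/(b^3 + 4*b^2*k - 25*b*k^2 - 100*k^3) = (b^2 - 9*b + 18)/(b^2 + 9*b*k + 20*k^2)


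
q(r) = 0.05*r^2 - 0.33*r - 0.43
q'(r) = 0.1*r - 0.33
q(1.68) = -0.84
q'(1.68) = -0.16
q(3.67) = -0.97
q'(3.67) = 0.04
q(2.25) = -0.92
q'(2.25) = -0.10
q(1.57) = -0.82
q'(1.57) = -0.17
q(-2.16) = 0.52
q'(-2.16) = -0.55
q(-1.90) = 0.38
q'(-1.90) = -0.52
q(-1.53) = 0.19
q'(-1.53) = -0.48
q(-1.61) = 0.23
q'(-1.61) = -0.49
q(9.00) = 0.65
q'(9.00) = 0.57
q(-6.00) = 3.35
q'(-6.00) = -0.93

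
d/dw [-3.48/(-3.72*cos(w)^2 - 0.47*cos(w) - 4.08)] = (25.8912*cos(w) + 1.6356)*sin(w)/(3.72*cos(w)^2 + 0.47*cos(w) + 4.08)^2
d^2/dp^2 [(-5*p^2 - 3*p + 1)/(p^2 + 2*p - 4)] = 2*(7*p^3 - 57*p^2 - 30*p - 96)/(p^6 + 6*p^5 - 40*p^3 + 96*p - 64)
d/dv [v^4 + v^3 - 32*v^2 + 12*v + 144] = 4*v^3 + 3*v^2 - 64*v + 12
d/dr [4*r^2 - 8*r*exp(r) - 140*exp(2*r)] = -8*r*exp(r) + 8*r - 280*exp(2*r) - 8*exp(r)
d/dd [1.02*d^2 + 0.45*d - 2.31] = 2.04*d + 0.45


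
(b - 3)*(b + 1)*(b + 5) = b^3 + 3*b^2 - 13*b - 15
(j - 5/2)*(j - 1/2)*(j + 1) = j^3 - 2*j^2 - 7*j/4 + 5/4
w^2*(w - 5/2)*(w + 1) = w^4 - 3*w^3/2 - 5*w^2/2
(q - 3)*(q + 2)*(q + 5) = q^3 + 4*q^2 - 11*q - 30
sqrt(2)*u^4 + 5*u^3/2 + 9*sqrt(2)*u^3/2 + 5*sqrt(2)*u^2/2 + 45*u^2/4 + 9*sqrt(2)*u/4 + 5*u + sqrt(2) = (u + 1/2)*(u + 4)*(u + sqrt(2))*(sqrt(2)*u + 1/2)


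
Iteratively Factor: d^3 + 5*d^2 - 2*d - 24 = (d + 3)*(d^2 + 2*d - 8) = (d - 2)*(d + 3)*(d + 4)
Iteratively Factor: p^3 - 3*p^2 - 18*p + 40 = (p - 2)*(p^2 - p - 20) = (p - 5)*(p - 2)*(p + 4)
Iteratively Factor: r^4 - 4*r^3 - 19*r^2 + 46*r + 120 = (r + 2)*(r^3 - 6*r^2 - 7*r + 60) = (r - 4)*(r + 2)*(r^2 - 2*r - 15) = (r - 5)*(r - 4)*(r + 2)*(r + 3)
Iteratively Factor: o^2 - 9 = (o + 3)*(o - 3)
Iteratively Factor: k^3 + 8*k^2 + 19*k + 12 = (k + 3)*(k^2 + 5*k + 4) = (k + 3)*(k + 4)*(k + 1)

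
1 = 1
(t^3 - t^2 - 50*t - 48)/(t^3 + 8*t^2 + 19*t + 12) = (t^2 - 2*t - 48)/(t^2 + 7*t + 12)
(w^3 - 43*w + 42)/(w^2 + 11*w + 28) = (w^2 - 7*w + 6)/(w + 4)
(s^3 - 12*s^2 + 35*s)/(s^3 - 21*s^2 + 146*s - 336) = s*(s - 5)/(s^2 - 14*s + 48)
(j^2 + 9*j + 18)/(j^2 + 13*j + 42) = (j + 3)/(j + 7)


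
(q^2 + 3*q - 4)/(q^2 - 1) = (q + 4)/(q + 1)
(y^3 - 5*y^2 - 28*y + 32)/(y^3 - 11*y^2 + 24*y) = (y^2 + 3*y - 4)/(y*(y - 3))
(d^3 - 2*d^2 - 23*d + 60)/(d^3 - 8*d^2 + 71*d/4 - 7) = 4*(d^2 + 2*d - 15)/(4*d^2 - 16*d + 7)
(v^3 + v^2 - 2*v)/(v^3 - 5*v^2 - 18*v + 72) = v*(v^2 + v - 2)/(v^3 - 5*v^2 - 18*v + 72)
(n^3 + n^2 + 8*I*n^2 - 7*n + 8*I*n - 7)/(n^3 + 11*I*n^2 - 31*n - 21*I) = (n + 1)/(n + 3*I)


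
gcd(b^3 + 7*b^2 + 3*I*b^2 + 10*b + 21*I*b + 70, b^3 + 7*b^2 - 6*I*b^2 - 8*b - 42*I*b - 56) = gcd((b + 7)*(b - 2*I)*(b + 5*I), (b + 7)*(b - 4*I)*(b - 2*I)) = b^2 + b*(7 - 2*I) - 14*I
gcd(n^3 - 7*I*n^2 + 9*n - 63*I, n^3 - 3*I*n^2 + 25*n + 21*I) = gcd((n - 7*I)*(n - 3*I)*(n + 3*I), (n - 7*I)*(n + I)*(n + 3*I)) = n^2 - 4*I*n + 21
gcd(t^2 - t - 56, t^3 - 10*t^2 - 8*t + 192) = t - 8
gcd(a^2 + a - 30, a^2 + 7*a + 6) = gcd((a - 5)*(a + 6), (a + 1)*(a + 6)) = a + 6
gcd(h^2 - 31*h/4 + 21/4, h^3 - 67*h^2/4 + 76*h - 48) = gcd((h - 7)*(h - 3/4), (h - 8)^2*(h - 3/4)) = h - 3/4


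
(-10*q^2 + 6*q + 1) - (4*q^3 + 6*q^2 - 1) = -4*q^3 - 16*q^2 + 6*q + 2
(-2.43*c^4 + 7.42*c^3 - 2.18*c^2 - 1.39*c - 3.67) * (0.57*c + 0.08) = -1.3851*c^5 + 4.035*c^4 - 0.649*c^3 - 0.9667*c^2 - 2.2031*c - 0.2936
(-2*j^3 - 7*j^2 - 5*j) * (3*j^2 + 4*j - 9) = -6*j^5 - 29*j^4 - 25*j^3 + 43*j^2 + 45*j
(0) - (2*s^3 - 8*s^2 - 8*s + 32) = -2*s^3 + 8*s^2 + 8*s - 32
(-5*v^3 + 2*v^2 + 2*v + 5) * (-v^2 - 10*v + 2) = 5*v^5 + 48*v^4 - 32*v^3 - 21*v^2 - 46*v + 10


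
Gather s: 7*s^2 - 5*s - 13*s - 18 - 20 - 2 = 7*s^2 - 18*s - 40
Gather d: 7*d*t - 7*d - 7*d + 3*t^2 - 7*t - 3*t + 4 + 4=d*(7*t - 14) + 3*t^2 - 10*t + 8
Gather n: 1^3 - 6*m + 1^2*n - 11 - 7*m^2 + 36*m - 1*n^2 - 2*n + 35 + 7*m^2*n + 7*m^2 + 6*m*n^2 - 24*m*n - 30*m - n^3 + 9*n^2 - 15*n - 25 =-n^3 + n^2*(6*m + 8) + n*(7*m^2 - 24*m - 16)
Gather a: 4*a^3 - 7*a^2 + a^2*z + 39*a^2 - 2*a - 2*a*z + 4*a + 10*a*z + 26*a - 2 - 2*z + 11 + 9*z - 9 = 4*a^3 + a^2*(z + 32) + a*(8*z + 28) + 7*z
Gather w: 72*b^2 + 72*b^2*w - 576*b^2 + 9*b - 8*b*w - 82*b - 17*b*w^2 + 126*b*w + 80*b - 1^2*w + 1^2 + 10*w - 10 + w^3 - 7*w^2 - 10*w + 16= -504*b^2 + 7*b + w^3 + w^2*(-17*b - 7) + w*(72*b^2 + 118*b - 1) + 7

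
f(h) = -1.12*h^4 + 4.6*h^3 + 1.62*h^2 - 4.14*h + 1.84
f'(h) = -4.48*h^3 + 13.8*h^2 + 3.24*h - 4.14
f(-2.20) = -56.43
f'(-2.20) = 103.23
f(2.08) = 20.67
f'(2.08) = 21.99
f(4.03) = 17.12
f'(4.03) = -60.18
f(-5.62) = -1857.53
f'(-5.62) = 1208.74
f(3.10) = 38.18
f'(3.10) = 5.06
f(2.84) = 35.66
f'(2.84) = 13.75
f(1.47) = 8.64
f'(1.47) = 16.21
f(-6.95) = -4048.48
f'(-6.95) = 2143.86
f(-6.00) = -2360.12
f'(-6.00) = 1440.90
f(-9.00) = -10531.40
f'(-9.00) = 4350.42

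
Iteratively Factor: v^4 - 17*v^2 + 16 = (v - 1)*(v^3 + v^2 - 16*v - 16) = (v - 1)*(v + 4)*(v^2 - 3*v - 4) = (v - 4)*(v - 1)*(v + 4)*(v + 1)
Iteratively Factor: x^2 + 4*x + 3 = (x + 1)*(x + 3)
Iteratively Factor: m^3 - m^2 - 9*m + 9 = (m - 1)*(m^2 - 9) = (m - 1)*(m + 3)*(m - 3)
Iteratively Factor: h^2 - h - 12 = (h + 3)*(h - 4)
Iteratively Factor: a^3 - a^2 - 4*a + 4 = (a - 2)*(a^2 + a - 2) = (a - 2)*(a - 1)*(a + 2)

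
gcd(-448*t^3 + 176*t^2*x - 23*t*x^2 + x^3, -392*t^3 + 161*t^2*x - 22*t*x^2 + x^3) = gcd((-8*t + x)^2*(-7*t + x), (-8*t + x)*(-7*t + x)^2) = 56*t^2 - 15*t*x + x^2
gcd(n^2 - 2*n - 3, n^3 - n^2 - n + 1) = n + 1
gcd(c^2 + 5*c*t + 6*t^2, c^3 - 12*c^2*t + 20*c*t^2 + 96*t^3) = c + 2*t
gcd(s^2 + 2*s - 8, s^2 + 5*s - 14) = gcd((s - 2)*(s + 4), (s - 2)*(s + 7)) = s - 2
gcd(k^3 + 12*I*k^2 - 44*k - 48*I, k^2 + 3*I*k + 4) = k + 4*I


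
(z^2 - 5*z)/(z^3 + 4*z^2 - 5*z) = (z - 5)/(z^2 + 4*z - 5)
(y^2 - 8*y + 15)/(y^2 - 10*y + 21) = (y - 5)/(y - 7)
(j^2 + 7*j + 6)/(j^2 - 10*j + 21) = (j^2 + 7*j + 6)/(j^2 - 10*j + 21)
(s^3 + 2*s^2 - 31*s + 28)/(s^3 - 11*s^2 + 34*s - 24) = (s + 7)/(s - 6)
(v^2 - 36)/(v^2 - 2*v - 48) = (v - 6)/(v - 8)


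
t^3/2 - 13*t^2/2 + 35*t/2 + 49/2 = (t/2 + 1/2)*(t - 7)^2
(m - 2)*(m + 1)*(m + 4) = m^3 + 3*m^2 - 6*m - 8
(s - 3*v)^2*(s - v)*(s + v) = s^4 - 6*s^3*v + 8*s^2*v^2 + 6*s*v^3 - 9*v^4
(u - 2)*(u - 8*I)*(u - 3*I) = u^3 - 2*u^2 - 11*I*u^2 - 24*u + 22*I*u + 48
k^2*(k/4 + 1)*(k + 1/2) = k^4/4 + 9*k^3/8 + k^2/2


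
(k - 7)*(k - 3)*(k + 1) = k^3 - 9*k^2 + 11*k + 21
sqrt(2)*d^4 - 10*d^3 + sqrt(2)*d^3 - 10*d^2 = d^2*(d - 5*sqrt(2))*(sqrt(2)*d + sqrt(2))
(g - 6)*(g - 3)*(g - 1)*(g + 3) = g^4 - 7*g^3 - 3*g^2 + 63*g - 54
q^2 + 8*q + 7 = (q + 1)*(q + 7)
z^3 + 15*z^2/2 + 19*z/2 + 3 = (z + 1/2)*(z + 1)*(z + 6)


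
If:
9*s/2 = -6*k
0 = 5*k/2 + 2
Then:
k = -4/5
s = 16/15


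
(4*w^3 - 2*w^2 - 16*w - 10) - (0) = 4*w^3 - 2*w^2 - 16*w - 10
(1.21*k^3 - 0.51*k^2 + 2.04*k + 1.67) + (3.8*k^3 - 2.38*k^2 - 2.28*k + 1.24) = 5.01*k^3 - 2.89*k^2 - 0.24*k + 2.91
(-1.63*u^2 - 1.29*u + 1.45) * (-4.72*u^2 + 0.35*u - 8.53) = 7.6936*u^4 + 5.5183*u^3 + 6.6084*u^2 + 11.5112*u - 12.3685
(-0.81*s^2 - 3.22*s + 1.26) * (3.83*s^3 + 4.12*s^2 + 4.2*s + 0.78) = -3.1023*s^5 - 15.6698*s^4 - 11.8426*s^3 - 8.9646*s^2 + 2.7804*s + 0.9828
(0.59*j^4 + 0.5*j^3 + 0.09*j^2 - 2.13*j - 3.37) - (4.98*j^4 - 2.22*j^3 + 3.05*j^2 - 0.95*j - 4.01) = -4.39*j^4 + 2.72*j^3 - 2.96*j^2 - 1.18*j + 0.64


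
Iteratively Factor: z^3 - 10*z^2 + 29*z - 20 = (z - 1)*(z^2 - 9*z + 20) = (z - 4)*(z - 1)*(z - 5)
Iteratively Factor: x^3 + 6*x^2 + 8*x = (x)*(x^2 + 6*x + 8) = x*(x + 4)*(x + 2)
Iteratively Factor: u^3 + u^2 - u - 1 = (u + 1)*(u^2 - 1) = (u - 1)*(u + 1)*(u + 1)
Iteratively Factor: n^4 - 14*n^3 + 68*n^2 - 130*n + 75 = (n - 3)*(n^3 - 11*n^2 + 35*n - 25) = (n - 3)*(n - 1)*(n^2 - 10*n + 25) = (n - 5)*(n - 3)*(n - 1)*(n - 5)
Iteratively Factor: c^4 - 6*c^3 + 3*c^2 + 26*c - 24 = (c - 4)*(c^3 - 2*c^2 - 5*c + 6) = (c - 4)*(c - 1)*(c^2 - c - 6) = (c - 4)*(c - 3)*(c - 1)*(c + 2)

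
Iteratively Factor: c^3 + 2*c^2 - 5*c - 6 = (c + 3)*(c^2 - c - 2) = (c - 2)*(c + 3)*(c + 1)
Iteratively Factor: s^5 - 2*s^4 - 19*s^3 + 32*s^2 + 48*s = (s - 4)*(s^4 + 2*s^3 - 11*s^2 - 12*s) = (s - 4)*(s - 3)*(s^3 + 5*s^2 + 4*s) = (s - 4)*(s - 3)*(s + 1)*(s^2 + 4*s) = (s - 4)*(s - 3)*(s + 1)*(s + 4)*(s)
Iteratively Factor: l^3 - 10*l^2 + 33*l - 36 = (l - 3)*(l^2 - 7*l + 12) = (l - 4)*(l - 3)*(l - 3)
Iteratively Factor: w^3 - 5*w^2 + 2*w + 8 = (w + 1)*(w^2 - 6*w + 8) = (w - 2)*(w + 1)*(w - 4)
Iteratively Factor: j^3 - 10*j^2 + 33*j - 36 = (j - 4)*(j^2 - 6*j + 9) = (j - 4)*(j - 3)*(j - 3)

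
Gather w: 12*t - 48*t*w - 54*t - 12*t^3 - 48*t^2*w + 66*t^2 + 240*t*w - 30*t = -12*t^3 + 66*t^2 - 72*t + w*(-48*t^2 + 192*t)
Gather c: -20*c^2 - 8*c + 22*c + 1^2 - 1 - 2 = -20*c^2 + 14*c - 2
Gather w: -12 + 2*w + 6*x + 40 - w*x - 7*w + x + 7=w*(-x - 5) + 7*x + 35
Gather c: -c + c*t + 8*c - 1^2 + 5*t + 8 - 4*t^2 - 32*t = c*(t + 7) - 4*t^2 - 27*t + 7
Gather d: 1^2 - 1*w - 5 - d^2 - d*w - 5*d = -d^2 + d*(-w - 5) - w - 4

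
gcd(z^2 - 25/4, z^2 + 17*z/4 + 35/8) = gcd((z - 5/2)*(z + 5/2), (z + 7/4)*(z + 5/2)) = z + 5/2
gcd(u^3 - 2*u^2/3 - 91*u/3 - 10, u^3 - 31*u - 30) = u^2 - u - 30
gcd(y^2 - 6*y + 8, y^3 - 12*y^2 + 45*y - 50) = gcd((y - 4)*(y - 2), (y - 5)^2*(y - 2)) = y - 2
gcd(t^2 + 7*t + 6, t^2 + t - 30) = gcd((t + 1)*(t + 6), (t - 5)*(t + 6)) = t + 6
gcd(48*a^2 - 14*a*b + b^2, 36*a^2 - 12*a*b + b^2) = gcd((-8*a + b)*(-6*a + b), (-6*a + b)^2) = 6*a - b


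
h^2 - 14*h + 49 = (h - 7)^2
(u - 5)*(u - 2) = u^2 - 7*u + 10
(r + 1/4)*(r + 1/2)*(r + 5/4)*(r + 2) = r^4 + 4*r^3 + 81*r^2/16 + 73*r/32 + 5/16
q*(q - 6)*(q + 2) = q^3 - 4*q^2 - 12*q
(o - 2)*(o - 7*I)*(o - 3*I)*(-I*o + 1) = -I*o^4 - 9*o^3 + 2*I*o^3 + 18*o^2 + 11*I*o^2 - 21*o - 22*I*o + 42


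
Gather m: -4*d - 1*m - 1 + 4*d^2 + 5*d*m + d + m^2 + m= 4*d^2 + 5*d*m - 3*d + m^2 - 1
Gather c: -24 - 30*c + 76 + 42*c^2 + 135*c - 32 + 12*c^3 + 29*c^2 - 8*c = 12*c^3 + 71*c^2 + 97*c + 20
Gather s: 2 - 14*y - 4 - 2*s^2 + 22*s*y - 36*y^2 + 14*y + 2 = -2*s^2 + 22*s*y - 36*y^2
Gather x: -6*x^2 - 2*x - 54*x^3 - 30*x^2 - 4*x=-54*x^3 - 36*x^2 - 6*x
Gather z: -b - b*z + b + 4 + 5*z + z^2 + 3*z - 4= z^2 + z*(8 - b)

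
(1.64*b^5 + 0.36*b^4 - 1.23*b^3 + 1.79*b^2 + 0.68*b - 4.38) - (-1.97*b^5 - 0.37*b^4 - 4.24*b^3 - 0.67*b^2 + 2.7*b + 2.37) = 3.61*b^5 + 0.73*b^4 + 3.01*b^3 + 2.46*b^2 - 2.02*b - 6.75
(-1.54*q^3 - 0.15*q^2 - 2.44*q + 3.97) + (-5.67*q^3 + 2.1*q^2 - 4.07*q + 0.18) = -7.21*q^3 + 1.95*q^2 - 6.51*q + 4.15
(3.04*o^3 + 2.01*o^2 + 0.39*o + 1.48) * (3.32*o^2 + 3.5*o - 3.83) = 10.0928*o^5 + 17.3132*o^4 - 3.3134*o^3 - 1.4197*o^2 + 3.6863*o - 5.6684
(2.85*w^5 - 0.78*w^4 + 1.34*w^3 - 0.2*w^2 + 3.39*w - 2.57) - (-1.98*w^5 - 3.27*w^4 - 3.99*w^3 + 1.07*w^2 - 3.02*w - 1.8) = 4.83*w^5 + 2.49*w^4 + 5.33*w^3 - 1.27*w^2 + 6.41*w - 0.77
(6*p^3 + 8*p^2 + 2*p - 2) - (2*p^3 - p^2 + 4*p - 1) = 4*p^3 + 9*p^2 - 2*p - 1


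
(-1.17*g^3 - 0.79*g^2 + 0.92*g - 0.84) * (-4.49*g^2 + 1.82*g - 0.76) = 5.2533*g^5 + 1.4177*g^4 - 4.6794*g^3 + 6.0464*g^2 - 2.228*g + 0.6384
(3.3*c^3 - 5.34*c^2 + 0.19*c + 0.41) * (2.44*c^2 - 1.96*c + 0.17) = 8.052*c^5 - 19.4976*c^4 + 11.491*c^3 - 0.2798*c^2 - 0.7713*c + 0.0697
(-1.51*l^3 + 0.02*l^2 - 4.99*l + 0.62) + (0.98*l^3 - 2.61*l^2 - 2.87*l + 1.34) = -0.53*l^3 - 2.59*l^2 - 7.86*l + 1.96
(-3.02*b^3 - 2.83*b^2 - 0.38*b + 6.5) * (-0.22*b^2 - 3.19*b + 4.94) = 0.6644*b^5 + 10.2564*b^4 - 5.8075*b^3 - 14.198*b^2 - 22.6122*b + 32.11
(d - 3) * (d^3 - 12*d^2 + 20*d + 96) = d^4 - 15*d^3 + 56*d^2 + 36*d - 288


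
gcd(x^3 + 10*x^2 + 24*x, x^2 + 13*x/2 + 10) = x + 4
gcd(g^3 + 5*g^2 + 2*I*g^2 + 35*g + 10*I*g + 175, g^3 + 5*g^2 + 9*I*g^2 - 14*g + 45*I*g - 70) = g^2 + g*(5 + 7*I) + 35*I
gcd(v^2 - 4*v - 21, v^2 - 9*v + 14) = v - 7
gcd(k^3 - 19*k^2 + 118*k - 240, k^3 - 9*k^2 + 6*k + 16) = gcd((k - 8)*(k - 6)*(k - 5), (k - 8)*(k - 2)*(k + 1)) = k - 8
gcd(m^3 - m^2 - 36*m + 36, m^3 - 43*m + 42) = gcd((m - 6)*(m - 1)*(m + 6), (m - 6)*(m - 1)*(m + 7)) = m^2 - 7*m + 6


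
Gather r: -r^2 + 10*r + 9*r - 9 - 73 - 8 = -r^2 + 19*r - 90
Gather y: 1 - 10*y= 1 - 10*y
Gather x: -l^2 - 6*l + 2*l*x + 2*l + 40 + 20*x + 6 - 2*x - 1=-l^2 - 4*l + x*(2*l + 18) + 45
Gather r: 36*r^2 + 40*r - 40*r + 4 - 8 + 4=36*r^2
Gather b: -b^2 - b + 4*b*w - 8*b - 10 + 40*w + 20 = -b^2 + b*(4*w - 9) + 40*w + 10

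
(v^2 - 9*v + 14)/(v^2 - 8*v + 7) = (v - 2)/(v - 1)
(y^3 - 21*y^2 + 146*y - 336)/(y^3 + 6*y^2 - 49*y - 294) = (y^2 - 14*y + 48)/(y^2 + 13*y + 42)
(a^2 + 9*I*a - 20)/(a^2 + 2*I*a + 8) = (a + 5*I)/(a - 2*I)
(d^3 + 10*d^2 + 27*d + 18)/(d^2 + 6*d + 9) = (d^2 + 7*d + 6)/(d + 3)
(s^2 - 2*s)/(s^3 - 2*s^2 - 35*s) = (2 - s)/(-s^2 + 2*s + 35)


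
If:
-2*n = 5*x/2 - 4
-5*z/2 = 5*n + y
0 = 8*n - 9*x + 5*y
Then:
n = -125*z/98 - 72/49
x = 50*z/49 + 136/49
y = 190*z/49 + 360/49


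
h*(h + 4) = h^2 + 4*h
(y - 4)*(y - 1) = y^2 - 5*y + 4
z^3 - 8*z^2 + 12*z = z*(z - 6)*(z - 2)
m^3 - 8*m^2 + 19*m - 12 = (m - 4)*(m - 3)*(m - 1)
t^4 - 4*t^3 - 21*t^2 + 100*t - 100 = (t - 5)*(t - 2)^2*(t + 5)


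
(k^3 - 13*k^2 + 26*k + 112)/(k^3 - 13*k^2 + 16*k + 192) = (k^2 - 5*k - 14)/(k^2 - 5*k - 24)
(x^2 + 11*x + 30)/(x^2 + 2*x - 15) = (x + 6)/(x - 3)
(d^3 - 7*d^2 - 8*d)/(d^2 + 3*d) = (d^2 - 7*d - 8)/(d + 3)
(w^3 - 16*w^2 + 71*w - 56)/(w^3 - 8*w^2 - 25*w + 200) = (w^2 - 8*w + 7)/(w^2 - 25)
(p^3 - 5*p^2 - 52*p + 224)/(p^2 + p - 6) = (p^3 - 5*p^2 - 52*p + 224)/(p^2 + p - 6)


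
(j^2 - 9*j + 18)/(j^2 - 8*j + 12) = (j - 3)/(j - 2)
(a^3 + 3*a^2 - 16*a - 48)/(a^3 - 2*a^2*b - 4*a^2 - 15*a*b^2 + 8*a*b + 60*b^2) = (a^2 + 7*a + 12)/(a^2 - 2*a*b - 15*b^2)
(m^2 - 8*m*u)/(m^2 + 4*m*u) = (m - 8*u)/(m + 4*u)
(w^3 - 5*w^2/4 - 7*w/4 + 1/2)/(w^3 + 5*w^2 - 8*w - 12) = (w - 1/4)/(w + 6)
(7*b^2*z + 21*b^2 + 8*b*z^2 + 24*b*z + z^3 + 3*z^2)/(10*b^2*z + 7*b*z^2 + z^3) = (7*b^2*z + 21*b^2 + 8*b*z^2 + 24*b*z + z^3 + 3*z^2)/(z*(10*b^2 + 7*b*z + z^2))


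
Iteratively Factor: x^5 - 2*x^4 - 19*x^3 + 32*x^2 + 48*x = (x - 4)*(x^4 + 2*x^3 - 11*x^2 - 12*x) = (x - 4)*(x + 4)*(x^3 - 2*x^2 - 3*x) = x*(x - 4)*(x + 4)*(x^2 - 2*x - 3) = x*(x - 4)*(x - 3)*(x + 4)*(x + 1)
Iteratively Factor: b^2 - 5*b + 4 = (b - 1)*(b - 4)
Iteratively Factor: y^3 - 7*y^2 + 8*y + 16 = (y + 1)*(y^2 - 8*y + 16) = (y - 4)*(y + 1)*(y - 4)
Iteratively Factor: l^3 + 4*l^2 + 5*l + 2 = (l + 2)*(l^2 + 2*l + 1) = (l + 1)*(l + 2)*(l + 1)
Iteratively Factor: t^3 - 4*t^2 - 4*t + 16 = (t - 2)*(t^2 - 2*t - 8) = (t - 2)*(t + 2)*(t - 4)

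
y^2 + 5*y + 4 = (y + 1)*(y + 4)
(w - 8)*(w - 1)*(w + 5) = w^3 - 4*w^2 - 37*w + 40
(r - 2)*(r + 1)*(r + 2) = r^3 + r^2 - 4*r - 4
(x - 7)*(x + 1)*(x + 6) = x^3 - 43*x - 42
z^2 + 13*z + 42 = (z + 6)*(z + 7)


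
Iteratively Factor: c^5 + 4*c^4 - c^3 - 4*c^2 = (c)*(c^4 + 4*c^3 - c^2 - 4*c) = c^2*(c^3 + 4*c^2 - c - 4) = c^2*(c + 1)*(c^2 + 3*c - 4) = c^2*(c - 1)*(c + 1)*(c + 4)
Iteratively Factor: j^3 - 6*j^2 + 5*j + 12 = (j - 4)*(j^2 - 2*j - 3) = (j - 4)*(j + 1)*(j - 3)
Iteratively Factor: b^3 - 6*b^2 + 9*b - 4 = (b - 1)*(b^2 - 5*b + 4) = (b - 4)*(b - 1)*(b - 1)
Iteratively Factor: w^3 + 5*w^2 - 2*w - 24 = (w + 3)*(w^2 + 2*w - 8) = (w + 3)*(w + 4)*(w - 2)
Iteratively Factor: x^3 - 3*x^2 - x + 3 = (x + 1)*(x^2 - 4*x + 3) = (x - 1)*(x + 1)*(x - 3)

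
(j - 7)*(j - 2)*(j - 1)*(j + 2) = j^4 - 8*j^3 + 3*j^2 + 32*j - 28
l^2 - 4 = (l - 2)*(l + 2)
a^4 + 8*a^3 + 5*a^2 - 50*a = a*(a - 2)*(a + 5)^2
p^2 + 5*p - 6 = (p - 1)*(p + 6)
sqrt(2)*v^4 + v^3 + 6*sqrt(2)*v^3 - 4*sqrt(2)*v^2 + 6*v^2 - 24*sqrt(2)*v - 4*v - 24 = (v - 2)*(v + 2)*(v + 6)*(sqrt(2)*v + 1)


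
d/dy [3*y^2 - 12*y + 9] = 6*y - 12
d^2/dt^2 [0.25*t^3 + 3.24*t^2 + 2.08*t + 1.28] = 1.5*t + 6.48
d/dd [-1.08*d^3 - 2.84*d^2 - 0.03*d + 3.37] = -3.24*d^2 - 5.68*d - 0.03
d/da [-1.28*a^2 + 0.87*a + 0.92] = 0.87 - 2.56*a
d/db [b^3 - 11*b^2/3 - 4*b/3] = 3*b^2 - 22*b/3 - 4/3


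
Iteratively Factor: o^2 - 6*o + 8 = (o - 2)*(o - 4)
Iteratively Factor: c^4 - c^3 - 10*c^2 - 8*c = (c + 2)*(c^3 - 3*c^2 - 4*c) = c*(c + 2)*(c^2 - 3*c - 4) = c*(c + 1)*(c + 2)*(c - 4)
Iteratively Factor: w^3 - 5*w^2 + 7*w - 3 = (w - 1)*(w^2 - 4*w + 3) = (w - 1)^2*(w - 3)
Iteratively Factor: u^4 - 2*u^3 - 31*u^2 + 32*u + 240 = (u + 4)*(u^3 - 6*u^2 - 7*u + 60) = (u - 5)*(u + 4)*(u^2 - u - 12) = (u - 5)*(u - 4)*(u + 4)*(u + 3)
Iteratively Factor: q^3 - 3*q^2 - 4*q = (q)*(q^2 - 3*q - 4) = q*(q + 1)*(q - 4)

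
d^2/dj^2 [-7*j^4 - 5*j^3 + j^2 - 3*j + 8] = -84*j^2 - 30*j + 2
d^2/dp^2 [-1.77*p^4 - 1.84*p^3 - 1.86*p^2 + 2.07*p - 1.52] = -21.24*p^2 - 11.04*p - 3.72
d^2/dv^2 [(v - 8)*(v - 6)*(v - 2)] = 6*v - 32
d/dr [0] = 0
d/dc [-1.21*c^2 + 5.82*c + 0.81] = 5.82 - 2.42*c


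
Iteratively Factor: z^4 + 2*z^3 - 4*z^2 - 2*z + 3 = (z - 1)*(z^3 + 3*z^2 - z - 3) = (z - 1)*(z + 3)*(z^2 - 1) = (z - 1)^2*(z + 3)*(z + 1)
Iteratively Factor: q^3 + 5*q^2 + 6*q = (q + 2)*(q^2 + 3*q) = q*(q + 2)*(q + 3)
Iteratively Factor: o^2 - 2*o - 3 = (o + 1)*(o - 3)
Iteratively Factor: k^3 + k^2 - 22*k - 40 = (k + 2)*(k^2 - k - 20) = (k + 2)*(k + 4)*(k - 5)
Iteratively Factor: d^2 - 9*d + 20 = (d - 5)*(d - 4)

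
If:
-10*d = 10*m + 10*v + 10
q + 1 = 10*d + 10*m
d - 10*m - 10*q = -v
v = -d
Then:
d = 6/5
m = -1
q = 1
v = -6/5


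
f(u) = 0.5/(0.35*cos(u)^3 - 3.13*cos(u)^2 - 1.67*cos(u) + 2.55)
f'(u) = 0.5*(1.05*sin(u)*cos(u)^2 - 6.26*sin(u)*cos(u) - 1.67*sin(u))/(0.35*cos(u)^3 - 3.13*cos(u)^2 - 1.67*cos(u) + 2.55)^2 = (0.525*cos(u)^2 - 3.13*cos(u) - 0.835)*sin(u)/(0.35*cos(u)^3 - 3.13*cos(u)^2 - 1.67*cos(u) + 2.55)^2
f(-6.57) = -0.31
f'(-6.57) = 0.36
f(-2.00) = 0.19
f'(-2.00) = -0.07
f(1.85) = 0.18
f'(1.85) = 0.01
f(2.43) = 0.27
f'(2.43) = 0.34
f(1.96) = 0.18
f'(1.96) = 0.05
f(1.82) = 0.18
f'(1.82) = -0.00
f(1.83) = 0.18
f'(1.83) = 0.00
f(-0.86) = 2.22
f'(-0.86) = 39.63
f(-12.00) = -0.57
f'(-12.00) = -2.16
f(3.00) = 0.63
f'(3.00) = 0.62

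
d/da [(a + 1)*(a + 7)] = 2*a + 8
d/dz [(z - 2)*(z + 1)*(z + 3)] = 3*z^2 + 4*z - 5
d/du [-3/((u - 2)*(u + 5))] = 3*(2*u + 3)/((u - 2)^2*(u + 5)^2)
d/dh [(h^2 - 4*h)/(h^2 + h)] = 5/(h^2 + 2*h + 1)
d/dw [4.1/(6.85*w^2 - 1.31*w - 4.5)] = (5.371 - 56.17*w)/(-6.85*w^2 + 1.31*w + 4.5)^2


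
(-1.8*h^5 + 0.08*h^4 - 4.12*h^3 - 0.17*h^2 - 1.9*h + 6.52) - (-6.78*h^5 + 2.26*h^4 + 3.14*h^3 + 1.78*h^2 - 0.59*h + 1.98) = 4.98*h^5 - 2.18*h^4 - 7.26*h^3 - 1.95*h^2 - 1.31*h + 4.54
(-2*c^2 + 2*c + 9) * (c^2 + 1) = -2*c^4 + 2*c^3 + 7*c^2 + 2*c + 9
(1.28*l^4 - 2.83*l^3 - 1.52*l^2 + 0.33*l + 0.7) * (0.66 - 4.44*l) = -5.6832*l^5 + 13.41*l^4 + 4.881*l^3 - 2.4684*l^2 - 2.8902*l + 0.462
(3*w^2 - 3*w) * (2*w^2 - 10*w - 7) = 6*w^4 - 36*w^3 + 9*w^2 + 21*w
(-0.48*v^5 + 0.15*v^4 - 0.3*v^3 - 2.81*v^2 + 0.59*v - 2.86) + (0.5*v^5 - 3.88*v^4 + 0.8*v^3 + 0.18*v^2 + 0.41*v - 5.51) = 0.02*v^5 - 3.73*v^4 + 0.5*v^3 - 2.63*v^2 + 1.0*v - 8.37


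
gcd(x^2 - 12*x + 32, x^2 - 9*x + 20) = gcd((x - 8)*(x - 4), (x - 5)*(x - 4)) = x - 4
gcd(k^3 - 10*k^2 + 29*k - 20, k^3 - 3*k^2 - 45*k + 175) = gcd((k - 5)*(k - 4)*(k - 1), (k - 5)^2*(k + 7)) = k - 5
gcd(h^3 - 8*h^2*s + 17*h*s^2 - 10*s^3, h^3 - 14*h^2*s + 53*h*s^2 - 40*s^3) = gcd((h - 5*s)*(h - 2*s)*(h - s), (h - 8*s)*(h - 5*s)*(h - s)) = h^2 - 6*h*s + 5*s^2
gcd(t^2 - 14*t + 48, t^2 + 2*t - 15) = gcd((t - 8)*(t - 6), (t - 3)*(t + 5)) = 1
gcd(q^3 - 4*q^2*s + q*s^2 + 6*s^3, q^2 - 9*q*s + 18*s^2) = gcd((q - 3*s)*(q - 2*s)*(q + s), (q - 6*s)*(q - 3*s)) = q - 3*s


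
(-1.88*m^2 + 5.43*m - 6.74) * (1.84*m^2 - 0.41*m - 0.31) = -3.4592*m^4 + 10.762*m^3 - 14.0451*m^2 + 1.0801*m + 2.0894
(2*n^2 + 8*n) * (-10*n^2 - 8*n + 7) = -20*n^4 - 96*n^3 - 50*n^2 + 56*n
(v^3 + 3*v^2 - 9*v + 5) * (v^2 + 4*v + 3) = v^5 + 7*v^4 + 6*v^3 - 22*v^2 - 7*v + 15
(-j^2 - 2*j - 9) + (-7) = -j^2 - 2*j - 16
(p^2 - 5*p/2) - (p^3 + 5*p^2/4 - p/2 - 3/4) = -p^3 - p^2/4 - 2*p + 3/4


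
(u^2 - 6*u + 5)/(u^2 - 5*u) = (u - 1)/u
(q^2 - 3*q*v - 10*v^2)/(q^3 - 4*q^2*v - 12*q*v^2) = (q - 5*v)/(q*(q - 6*v))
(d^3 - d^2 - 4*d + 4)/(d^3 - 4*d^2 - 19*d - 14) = (d^2 - 3*d + 2)/(d^2 - 6*d - 7)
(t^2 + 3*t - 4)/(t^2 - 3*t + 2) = (t + 4)/(t - 2)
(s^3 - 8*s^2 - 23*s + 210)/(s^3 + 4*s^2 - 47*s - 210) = (s - 6)/(s + 6)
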